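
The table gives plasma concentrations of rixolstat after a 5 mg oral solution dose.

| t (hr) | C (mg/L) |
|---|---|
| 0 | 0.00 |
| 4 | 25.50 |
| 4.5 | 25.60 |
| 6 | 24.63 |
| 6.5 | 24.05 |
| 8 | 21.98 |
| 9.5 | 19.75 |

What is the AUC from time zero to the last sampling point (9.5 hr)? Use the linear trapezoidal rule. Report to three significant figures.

Trapezoidal AUC_0→9.5:
  [0→4]: (0.00+25.50)/2 × 4 = 51.0
  [4→4.5]: (25.50+25.60)/2 × 0.5 = 12.775
  [4.5→6]: (25.60+24.63)/2 × 1.5 = 37.6725
  [6→6.5]: (24.63+24.05)/2 × 0.5 = 12.17
  [6.5→8]: (24.05+21.98)/2 × 1.5 = 34.5225
  [8→9.5]: (21.98+19.75)/2 × 1.5 = 31.2975
  Sum = 179.4375 mg/L·hr

AUC = 179 mg/L·hr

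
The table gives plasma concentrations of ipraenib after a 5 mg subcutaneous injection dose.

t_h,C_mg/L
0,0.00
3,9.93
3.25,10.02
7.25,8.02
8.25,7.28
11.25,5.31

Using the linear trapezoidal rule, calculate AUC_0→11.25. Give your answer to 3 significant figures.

Trapezoidal AUC_0→11.25:
  [0→3]: (0.00+9.93)/2 × 3 = 14.895
  [3→3.25]: (9.93+10.02)/2 × 0.25 = 2.49375
  [3.25→7.25]: (10.02+8.02)/2 × 4 = 36.08
  [7.25→8.25]: (8.02+7.28)/2 × 1 = 7.65
  [8.25→11.25]: (7.28+5.31)/2 × 3 = 18.885
  Sum = 80.00375 mg/L·h

AUC = 80.0 mg/L·h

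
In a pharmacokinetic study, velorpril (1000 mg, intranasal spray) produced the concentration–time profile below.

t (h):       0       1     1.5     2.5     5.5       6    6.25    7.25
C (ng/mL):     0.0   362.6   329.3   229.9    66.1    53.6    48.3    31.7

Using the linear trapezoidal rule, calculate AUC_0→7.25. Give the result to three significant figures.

Trapezoidal AUC_0→7.25:
  [0→1]: (0.0+362.6)/2 × 1 = 181.3
  [1→1.5]: (362.6+329.3)/2 × 0.5 = 172.975
  [1.5→2.5]: (329.3+229.9)/2 × 1 = 279.6
  [2.5→5.5]: (229.9+66.1)/2 × 3 = 444.0
  [5.5→6]: (66.1+53.6)/2 × 0.5 = 29.925
  [6→6.25]: (53.6+48.3)/2 × 0.25 = 12.7375
  [6.25→7.25]: (48.3+31.7)/2 × 1 = 40.0
  Sum = 1160.5375 ng/mL·h

AUC = 1160 ng/mL·h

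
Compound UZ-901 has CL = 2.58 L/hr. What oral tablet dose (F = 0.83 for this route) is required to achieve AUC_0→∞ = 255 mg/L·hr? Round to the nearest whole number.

Dose = 793 mg

Dose = CL × AUC_0→∞ / F
     = 2.58 × 255 / 0.83 = 792.651 mg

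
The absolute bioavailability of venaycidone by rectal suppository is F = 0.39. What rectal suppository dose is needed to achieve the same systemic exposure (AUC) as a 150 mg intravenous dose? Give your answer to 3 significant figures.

D_rectal = 385 mg

For equal systemic exposure: F × D_ev = D_iv
D_ev = D_iv / F = 150 / 0.39 = 384.615 mg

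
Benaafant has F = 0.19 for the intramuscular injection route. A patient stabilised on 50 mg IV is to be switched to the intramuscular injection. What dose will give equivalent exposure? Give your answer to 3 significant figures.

For equal systemic exposure: F × D_ev = D_iv
D_ev = D_iv / F = 50 / 0.19 = 263.158 mg

D_intramuscular = 263 mg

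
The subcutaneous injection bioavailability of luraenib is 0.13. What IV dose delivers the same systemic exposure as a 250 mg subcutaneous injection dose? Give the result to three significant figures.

Systemic exposure from an extravascular dose = F × D_ev, so the equivalent IV dose is F × D_ev.
D_iv = F × D_ev = 0.13 × 250 = 32.5 mg

D_iv = 32.5 mg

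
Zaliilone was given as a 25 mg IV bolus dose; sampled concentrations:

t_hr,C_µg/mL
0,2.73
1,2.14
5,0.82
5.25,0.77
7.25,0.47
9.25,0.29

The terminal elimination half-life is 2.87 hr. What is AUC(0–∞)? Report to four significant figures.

Trapezoidal AUC_0→9.25:
  [0→1]: (2.73+2.14)/2 × 1 = 2.435
  [1→5]: (2.14+0.82)/2 × 4 = 5.92
  [5→5.25]: (0.82+0.77)/2 × 0.25 = 0.19875
  [5.25→7.25]: (0.77+0.47)/2 × 2 = 1.24
  [7.25→9.25]: (0.47+0.29)/2 × 2 = 0.76
  Sum = 10.55375 µg/mL·hr
k_e = ln2 / t½ = 0.693147 / 2.87 = 0.2415 hr^-1
Extrapolated tail: C_last / k_e = 0.29 / 0.2415 = 1.201
AUC_0→∞ = 10.55375 + 1.201 = 11.75475 µg/mL·hr

AUC = 11.75 µg/mL·hr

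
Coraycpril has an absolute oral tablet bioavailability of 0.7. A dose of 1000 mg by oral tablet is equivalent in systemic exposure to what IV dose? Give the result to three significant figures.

D_iv = 700 mg

Systemic exposure from an extravascular dose = F × D_ev, so the equivalent IV dose is F × D_ev.
D_iv = F × D_ev = 0.7 × 1000 = 700 mg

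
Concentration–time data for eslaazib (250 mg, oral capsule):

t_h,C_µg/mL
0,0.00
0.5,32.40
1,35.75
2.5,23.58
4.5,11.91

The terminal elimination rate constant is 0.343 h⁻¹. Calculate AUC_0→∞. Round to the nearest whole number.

Trapezoidal AUC_0→4.5:
  [0→0.5]: (0.00+32.40)/2 × 0.5 = 8.1
  [0.5→1]: (32.40+35.75)/2 × 0.5 = 17.0375
  [1→2.5]: (35.75+23.58)/2 × 1.5 = 44.4975
  [2.5→4.5]: (23.58+11.91)/2 × 2 = 35.49
  Sum = 105.125 µg/mL·h
Extrapolated tail: C_last / k_e = 11.91 / 0.343 = 34.723
AUC_0→∞ = 105.125 + 34.723 = 139.848 µg/mL·h

AUC = 140 µg/mL·h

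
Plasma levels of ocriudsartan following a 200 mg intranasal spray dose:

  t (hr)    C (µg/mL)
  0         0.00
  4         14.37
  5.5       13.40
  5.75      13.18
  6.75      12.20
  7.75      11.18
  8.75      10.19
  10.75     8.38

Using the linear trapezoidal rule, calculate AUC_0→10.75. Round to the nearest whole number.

Trapezoidal AUC_0→10.75:
  [0→4]: (0.00+14.37)/2 × 4 = 28.74
  [4→5.5]: (14.37+13.40)/2 × 1.5 = 20.8275
  [5.5→5.75]: (13.40+13.18)/2 × 0.25 = 3.3225
  [5.75→6.75]: (13.18+12.20)/2 × 1 = 12.69
  [6.75→7.75]: (12.20+11.18)/2 × 1 = 11.69
  [7.75→8.75]: (11.18+10.19)/2 × 1 = 10.685
  [8.75→10.75]: (10.19+8.38)/2 × 2 = 18.57
  Sum = 106.525 µg/mL·hr

AUC = 107 µg/mL·hr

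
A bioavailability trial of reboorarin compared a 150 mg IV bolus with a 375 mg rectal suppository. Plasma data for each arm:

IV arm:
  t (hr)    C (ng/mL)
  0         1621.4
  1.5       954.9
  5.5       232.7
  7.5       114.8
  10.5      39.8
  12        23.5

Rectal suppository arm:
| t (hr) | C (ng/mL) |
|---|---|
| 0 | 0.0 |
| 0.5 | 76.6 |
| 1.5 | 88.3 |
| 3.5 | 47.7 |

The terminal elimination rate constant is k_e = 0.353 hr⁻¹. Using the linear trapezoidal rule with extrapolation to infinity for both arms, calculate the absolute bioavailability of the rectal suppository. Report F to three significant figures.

Trapezoidal AUC_0→12 (IV):
  [0→1.5]: (1621.4+954.9)/2 × 1.5 = 1932.225
  [1.5→5.5]: (954.9+232.7)/2 × 4 = 2375.2
  [5.5→7.5]: (232.7+114.8)/2 × 2 = 347.5
  [7.5→10.5]: (114.8+39.8)/2 × 3 = 231.9
  [10.5→12]: (39.8+23.5)/2 × 1.5 = 47.475
  Sum = 4934.3 ng/mL·hr
IV tail: 23.5/0.353 = 66.572; AUC_iv,0→∞ = 4934.3 + 66.572 = 5000.872 ng/mL·hr
Trapezoidal AUC_0→3.5 (rectal suppository):
  [0→0.5]: (0.0+76.6)/2 × 0.5 = 19.15
  [0.5→1.5]: (76.6+88.3)/2 × 1 = 82.45
  [1.5→3.5]: (88.3+47.7)/2 × 2 = 136.0
  Sum = 237.6 ng/mL·hr
rectal suppository tail: 47.7/0.353 = 135.127; AUC_ev,0→∞ = 237.6 + 135.127 = 372.727 ng/mL·hr
F = (AUC_ev/D_ev)/(AUC_iv/D_iv) = (372.727/375)/(5000.872/150) = 0.993939/33.3391 = 0.0298

F = 0.0298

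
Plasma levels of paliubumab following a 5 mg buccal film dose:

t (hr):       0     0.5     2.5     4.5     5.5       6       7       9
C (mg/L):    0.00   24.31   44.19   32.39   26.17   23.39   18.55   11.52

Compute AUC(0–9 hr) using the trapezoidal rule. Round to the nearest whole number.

AUC = 244 mg/L·hr

Trapezoidal AUC_0→9:
  [0→0.5]: (0.00+24.31)/2 × 0.5 = 6.0775
  [0.5→2.5]: (24.31+44.19)/2 × 2 = 68.5
  [2.5→4.5]: (44.19+32.39)/2 × 2 = 76.58
  [4.5→5.5]: (32.39+26.17)/2 × 1 = 29.28
  [5.5→6]: (26.17+23.39)/2 × 0.5 = 12.39
  [6→7]: (23.39+18.55)/2 × 1 = 20.97
  [7→9]: (18.55+11.52)/2 × 2 = 30.07
  Sum = 243.8675 mg/L·hr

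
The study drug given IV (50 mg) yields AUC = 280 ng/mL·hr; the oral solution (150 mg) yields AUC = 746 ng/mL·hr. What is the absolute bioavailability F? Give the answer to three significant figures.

F = (AUC_ev / D_ev) / (AUC_iv / D_iv)
  = (746/150) / (280/50)
  = 4.97333 / 5.6 = 0.8881

F = 0.888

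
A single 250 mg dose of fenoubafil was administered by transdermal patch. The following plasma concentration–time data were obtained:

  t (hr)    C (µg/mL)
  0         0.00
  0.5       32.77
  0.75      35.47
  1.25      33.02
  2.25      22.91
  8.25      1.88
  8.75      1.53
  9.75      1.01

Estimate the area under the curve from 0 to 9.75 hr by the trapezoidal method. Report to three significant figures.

Trapezoidal AUC_0→9.75:
  [0→0.5]: (0.00+32.77)/2 × 0.5 = 8.1925
  [0.5→0.75]: (32.77+35.47)/2 × 0.25 = 8.53
  [0.75→1.25]: (35.47+33.02)/2 × 0.5 = 17.1225
  [1.25→2.25]: (33.02+22.91)/2 × 1 = 27.965
  [2.25→8.25]: (22.91+1.88)/2 × 6 = 74.37
  [8.25→8.75]: (1.88+1.53)/2 × 0.5 = 0.8525
  [8.75→9.75]: (1.53+1.01)/2 × 1 = 1.27
  Sum = 138.3025 µg/mL·hr

AUC = 138 µg/mL·hr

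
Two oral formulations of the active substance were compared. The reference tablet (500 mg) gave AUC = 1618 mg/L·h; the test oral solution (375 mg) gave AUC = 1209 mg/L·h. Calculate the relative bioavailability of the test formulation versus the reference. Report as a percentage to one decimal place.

F_rel = 99.6%

F_rel = (AUC_test/D_test) / (AUC_ref/D_ref)
      = (1209/375) / (1618/500)
      = 3.224 / 3.236 = 0.9963 = 99.63%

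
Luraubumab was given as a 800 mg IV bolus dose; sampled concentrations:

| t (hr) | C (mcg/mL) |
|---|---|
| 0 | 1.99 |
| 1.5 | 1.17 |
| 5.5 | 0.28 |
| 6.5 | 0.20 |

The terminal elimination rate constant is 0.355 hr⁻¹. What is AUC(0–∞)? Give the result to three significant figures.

AUC = 6.07 mcg/mL·hr

Trapezoidal AUC_0→6.5:
  [0→1.5]: (1.99+1.17)/2 × 1.5 = 2.37
  [1.5→5.5]: (1.17+0.28)/2 × 4 = 2.9
  [5.5→6.5]: (0.28+0.20)/2 × 1 = 0.24
  Sum = 5.51 mcg/mL·hr
Extrapolated tail: C_last / k_e = 0.20 / 0.355 = 0.563
AUC_0→∞ = 5.51 + 0.563 = 6.073 mcg/mL·hr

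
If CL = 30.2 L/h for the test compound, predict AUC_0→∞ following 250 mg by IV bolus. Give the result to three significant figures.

AUC_0→∞ = Dose_iv / CL
        = 250 / 30.2 = 8.27815 mg/L·h

AUC = 8.28 mg/L·h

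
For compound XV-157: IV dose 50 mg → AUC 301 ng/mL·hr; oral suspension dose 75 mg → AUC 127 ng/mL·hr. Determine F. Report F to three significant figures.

F = 0.281

F = (AUC_ev / D_ev) / (AUC_iv / D_iv)
  = (127/75) / (301/50)
  = 1.69333 / 6.02 = 0.2813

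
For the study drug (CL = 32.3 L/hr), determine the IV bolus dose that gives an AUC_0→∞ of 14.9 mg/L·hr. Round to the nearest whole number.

Dose = 481 mg

Dose_iv = CL × AUC_0→∞
     = 32.3 × 14.9 = 481.27 mg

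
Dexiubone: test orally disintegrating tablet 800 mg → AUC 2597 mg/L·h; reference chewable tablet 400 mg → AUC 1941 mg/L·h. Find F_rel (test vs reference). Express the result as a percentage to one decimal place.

F_rel = 66.9%

F_rel = (AUC_test/D_test) / (AUC_ref/D_ref)
      = (2597/800) / (1941/400)
      = 3.24625 / 4.8525 = 0.6690 = 66.90%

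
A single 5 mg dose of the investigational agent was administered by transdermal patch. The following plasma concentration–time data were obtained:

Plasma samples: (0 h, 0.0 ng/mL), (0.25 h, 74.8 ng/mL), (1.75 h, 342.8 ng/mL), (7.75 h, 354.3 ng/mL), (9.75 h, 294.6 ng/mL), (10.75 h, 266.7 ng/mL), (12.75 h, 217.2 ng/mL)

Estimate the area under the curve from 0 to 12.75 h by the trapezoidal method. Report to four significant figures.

AUC = 3827 ng/mL·h

Trapezoidal AUC_0→12.75:
  [0→0.25]: (0.0+74.8)/2 × 0.25 = 9.35
  [0.25→1.75]: (74.8+342.8)/2 × 1.5 = 313.2
  [1.75→7.75]: (342.8+354.3)/2 × 6 = 2091.3
  [7.75→9.75]: (354.3+294.6)/2 × 2 = 648.9
  [9.75→10.75]: (294.6+266.7)/2 × 1 = 280.65
  [10.75→12.75]: (266.7+217.2)/2 × 2 = 483.9
  Sum = 3827.3 ng/mL·h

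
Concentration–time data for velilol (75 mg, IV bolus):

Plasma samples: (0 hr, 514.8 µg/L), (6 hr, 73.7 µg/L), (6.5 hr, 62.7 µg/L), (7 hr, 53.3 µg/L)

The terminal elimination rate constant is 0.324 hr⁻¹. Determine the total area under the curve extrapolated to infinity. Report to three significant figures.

Trapezoidal AUC_0→7:
  [0→6]: (514.8+73.7)/2 × 6 = 1765.5
  [6→6.5]: (73.7+62.7)/2 × 0.5 = 34.1
  [6.5→7]: (62.7+53.3)/2 × 0.5 = 29.0
  Sum = 1828.6 µg/L·hr
Extrapolated tail: C_last / k_e = 53.3 / 0.324 = 164.506
AUC_0→∞ = 1828.6 + 164.506 = 1993.106 µg/L·hr

AUC = 1990 µg/L·hr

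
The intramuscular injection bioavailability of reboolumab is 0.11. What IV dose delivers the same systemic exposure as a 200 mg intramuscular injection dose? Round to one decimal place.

D_iv = 22.0 mg

Systemic exposure from an extravascular dose = F × D_ev, so the equivalent IV dose is F × D_ev.
D_iv = F × D_ev = 0.11 × 200 = 22 mg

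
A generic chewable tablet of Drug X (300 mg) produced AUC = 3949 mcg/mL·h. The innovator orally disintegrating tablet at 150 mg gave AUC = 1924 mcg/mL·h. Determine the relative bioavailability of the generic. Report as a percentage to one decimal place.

F_rel = 102.6%

F_rel = (AUC_test/D_test) / (AUC_ref/D_ref)
      = (3949/300) / (1924/150)
      = 13.1633 / 12.8267 = 1.0262 = 102.62%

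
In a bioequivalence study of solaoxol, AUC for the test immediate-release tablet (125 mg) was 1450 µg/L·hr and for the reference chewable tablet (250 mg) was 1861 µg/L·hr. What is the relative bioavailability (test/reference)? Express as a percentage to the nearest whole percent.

F_rel = 156%

F_rel = (AUC_test/D_test) / (AUC_ref/D_ref)
      = (1450/125) / (1861/250)
      = 11.6 / 7.444 = 1.5583 = 155.83%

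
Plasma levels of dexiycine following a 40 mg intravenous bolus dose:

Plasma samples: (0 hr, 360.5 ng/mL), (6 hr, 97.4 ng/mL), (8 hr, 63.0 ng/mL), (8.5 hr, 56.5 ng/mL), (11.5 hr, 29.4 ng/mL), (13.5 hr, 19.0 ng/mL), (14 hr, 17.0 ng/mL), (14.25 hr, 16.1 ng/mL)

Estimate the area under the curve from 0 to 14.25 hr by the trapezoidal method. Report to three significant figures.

AUC = 1750 ng/mL·hr

Trapezoidal AUC_0→14.25:
  [0→6]: (360.5+97.4)/2 × 6 = 1373.7
  [6→8]: (97.4+63.0)/2 × 2 = 160.4
  [8→8.5]: (63.0+56.5)/2 × 0.5 = 29.875
  [8.5→11.5]: (56.5+29.4)/2 × 3 = 128.85
  [11.5→13.5]: (29.4+19.0)/2 × 2 = 48.4
  [13.5→14]: (19.0+17.0)/2 × 0.5 = 9.0
  [14→14.25]: (17.0+16.1)/2 × 0.25 = 4.1375
  Sum = 1754.3625 ng/mL·hr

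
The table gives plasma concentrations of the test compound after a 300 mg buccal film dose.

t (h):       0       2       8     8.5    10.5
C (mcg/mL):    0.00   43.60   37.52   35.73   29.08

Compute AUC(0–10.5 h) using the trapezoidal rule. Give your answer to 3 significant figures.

AUC = 370 mcg/mL·h

Trapezoidal AUC_0→10.5:
  [0→2]: (0.00+43.60)/2 × 2 = 43.6
  [2→8]: (43.60+37.52)/2 × 6 = 243.36
  [8→8.5]: (37.52+35.73)/2 × 0.5 = 18.3125
  [8.5→10.5]: (35.73+29.08)/2 × 2 = 64.81
  Sum = 370.0825 mcg/mL·h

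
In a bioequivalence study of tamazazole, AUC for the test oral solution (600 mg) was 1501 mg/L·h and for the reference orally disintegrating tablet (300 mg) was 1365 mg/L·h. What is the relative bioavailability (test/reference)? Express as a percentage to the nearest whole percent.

F_rel = 55%

F_rel = (AUC_test/D_test) / (AUC_ref/D_ref)
      = (1501/600) / (1365/300)
      = 2.50167 / 4.55 = 0.5498 = 54.98%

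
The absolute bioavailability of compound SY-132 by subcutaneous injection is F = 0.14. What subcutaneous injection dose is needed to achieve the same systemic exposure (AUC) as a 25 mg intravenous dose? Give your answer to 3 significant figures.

D_subcutaneous = 179 mg

For equal systemic exposure: F × D_ev = D_iv
D_ev = D_iv / F = 25 / 0.14 = 178.571 mg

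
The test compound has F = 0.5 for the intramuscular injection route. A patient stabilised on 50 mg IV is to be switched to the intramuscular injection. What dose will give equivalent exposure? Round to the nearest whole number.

D_intramuscular = 100 mg

For equal systemic exposure: F × D_ev = D_iv
D_ev = D_iv / F = 50 / 0.5 = 100 mg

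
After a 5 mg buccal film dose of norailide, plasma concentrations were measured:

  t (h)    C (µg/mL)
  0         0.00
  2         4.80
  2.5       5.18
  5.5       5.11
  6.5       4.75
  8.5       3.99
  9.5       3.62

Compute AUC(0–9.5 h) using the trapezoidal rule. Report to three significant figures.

AUC = 40.2 µg/mL·h

Trapezoidal AUC_0→9.5:
  [0→2]: (0.00+4.80)/2 × 2 = 4.8
  [2→2.5]: (4.80+5.18)/2 × 0.5 = 2.495
  [2.5→5.5]: (5.18+5.11)/2 × 3 = 15.435
  [5.5→6.5]: (5.11+4.75)/2 × 1 = 4.93
  [6.5→8.5]: (4.75+3.99)/2 × 2 = 8.74
  [8.5→9.5]: (3.99+3.62)/2 × 1 = 3.805
  Sum = 40.205 µg/mL·h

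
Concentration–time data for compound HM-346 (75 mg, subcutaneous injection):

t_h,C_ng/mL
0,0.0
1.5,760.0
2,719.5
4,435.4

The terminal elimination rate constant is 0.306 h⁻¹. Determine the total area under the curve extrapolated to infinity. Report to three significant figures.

Trapezoidal AUC_0→4:
  [0→1.5]: (0.0+760.0)/2 × 1.5 = 570.0
  [1.5→2]: (760.0+719.5)/2 × 0.5 = 369.875
  [2→4]: (719.5+435.4)/2 × 2 = 1154.9
  Sum = 2094.775 ng/mL·h
Extrapolated tail: C_last / k_e = 435.4 / 0.306 = 1422.876
AUC_0→∞ = 2094.775 + 1422.876 = 3517.651 ng/mL·h

AUC = 3520 ng/mL·h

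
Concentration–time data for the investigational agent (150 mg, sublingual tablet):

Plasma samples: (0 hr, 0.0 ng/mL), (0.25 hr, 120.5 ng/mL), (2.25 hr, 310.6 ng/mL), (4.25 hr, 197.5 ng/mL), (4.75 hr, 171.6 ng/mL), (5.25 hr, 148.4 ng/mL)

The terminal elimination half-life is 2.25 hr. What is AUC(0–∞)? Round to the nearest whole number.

AUC = 1608 ng/mL·hr

Trapezoidal AUC_0→5.25:
  [0→0.25]: (0.0+120.5)/2 × 0.25 = 15.0625
  [0.25→2.25]: (120.5+310.6)/2 × 2 = 431.1
  [2.25→4.25]: (310.6+197.5)/2 × 2 = 508.1
  [4.25→4.75]: (197.5+171.6)/2 × 0.5 = 92.275
  [4.75→5.25]: (171.6+148.4)/2 × 0.5 = 80.0
  Sum = 1126.5375 ng/mL·hr
k_e = ln2 / t½ = 0.693147 / 2.25 = 0.3081 hr^-1
Extrapolated tail: C_last / k_e = 148.4 / 0.3081 = 481.662
AUC_0→∞ = 1126.5375 + 481.662 = 1608.1995 ng/mL·hr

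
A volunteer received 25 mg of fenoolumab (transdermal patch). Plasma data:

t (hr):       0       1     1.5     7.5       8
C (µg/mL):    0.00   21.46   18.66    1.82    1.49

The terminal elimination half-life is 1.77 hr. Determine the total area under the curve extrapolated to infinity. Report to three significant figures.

Trapezoidal AUC_0→8:
  [0→1]: (0.00+21.46)/2 × 1 = 10.73
  [1→1.5]: (21.46+18.66)/2 × 0.5 = 10.03
  [1.5→7.5]: (18.66+1.82)/2 × 6 = 61.44
  [7.5→8]: (1.82+1.49)/2 × 0.5 = 0.8275
  Sum = 83.0275 µg/mL·hr
k_e = ln2 / t½ = 0.693147 / 1.77 = 0.3916 hr^-1
Extrapolated tail: C_last / k_e = 1.49 / 0.3916 = 3.805
AUC_0→∞ = 83.0275 + 3.805 = 86.8325 µg/mL·hr

AUC = 86.8 µg/mL·hr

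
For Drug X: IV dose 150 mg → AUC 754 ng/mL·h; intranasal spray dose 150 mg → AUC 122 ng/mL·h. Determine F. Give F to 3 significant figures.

F = 0.162

F = (AUC_ev / D_ev) / (AUC_iv / D_iv)
  = (122/150) / (754/150)
  = 0.813333 / 5.02667 = 0.1618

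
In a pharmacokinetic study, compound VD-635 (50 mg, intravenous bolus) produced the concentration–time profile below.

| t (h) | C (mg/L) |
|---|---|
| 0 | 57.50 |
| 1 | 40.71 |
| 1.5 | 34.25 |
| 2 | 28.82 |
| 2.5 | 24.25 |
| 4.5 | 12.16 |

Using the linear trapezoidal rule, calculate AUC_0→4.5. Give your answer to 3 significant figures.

AUC = 133 mg/L·h

Trapezoidal AUC_0→4.5:
  [0→1]: (57.50+40.71)/2 × 1 = 49.105
  [1→1.5]: (40.71+34.25)/2 × 0.5 = 18.74
  [1.5→2]: (34.25+28.82)/2 × 0.5 = 15.7675
  [2→2.5]: (28.82+24.25)/2 × 0.5 = 13.2675
  [2.5→4.5]: (24.25+12.16)/2 × 2 = 36.41
  Sum = 133.29 mg/L·h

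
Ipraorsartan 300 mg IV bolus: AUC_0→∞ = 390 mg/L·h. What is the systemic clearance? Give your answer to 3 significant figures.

CL = Dose_iv / AUC_0→∞
   = 300 / 390 = 0.769231 L/h

CL = 0.769 L/h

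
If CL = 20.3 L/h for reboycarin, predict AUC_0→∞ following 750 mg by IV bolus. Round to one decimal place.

AUC_0→∞ = Dose_iv / CL
        = 750 / 20.3 = 36.9458 mg/L·h

AUC = 36.9 mg/L·h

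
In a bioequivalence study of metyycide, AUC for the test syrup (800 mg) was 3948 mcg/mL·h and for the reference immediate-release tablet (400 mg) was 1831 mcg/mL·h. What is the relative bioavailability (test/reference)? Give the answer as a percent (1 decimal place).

F_rel = 107.8%

F_rel = (AUC_test/D_test) / (AUC_ref/D_ref)
      = (3948/800) / (1831/400)
      = 4.935 / 4.5775 = 1.0781 = 107.81%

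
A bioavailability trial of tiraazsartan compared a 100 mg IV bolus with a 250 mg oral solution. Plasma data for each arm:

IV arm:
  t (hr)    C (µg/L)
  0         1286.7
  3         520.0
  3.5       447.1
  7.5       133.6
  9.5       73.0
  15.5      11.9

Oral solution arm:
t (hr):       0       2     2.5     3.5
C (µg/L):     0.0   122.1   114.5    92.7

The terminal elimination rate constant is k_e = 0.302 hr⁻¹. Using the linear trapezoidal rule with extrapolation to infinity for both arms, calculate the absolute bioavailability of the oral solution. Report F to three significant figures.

F = 0.0513

Trapezoidal AUC_0→15.5 (IV):
  [0→3]: (1286.7+520.0)/2 × 3 = 2710.05
  [3→3.5]: (520.0+447.1)/2 × 0.5 = 241.775
  [3.5→7.5]: (447.1+133.6)/2 × 4 = 1161.4
  [7.5→9.5]: (133.6+73.0)/2 × 2 = 206.6
  [9.5→15.5]: (73.0+11.9)/2 × 6 = 254.7
  Sum = 4574.525 µg/L·hr
IV tail: 11.9/0.302 = 39.404; AUC_iv,0→∞ = 4574.525 + 39.404 = 4613.929 µg/L·hr
Trapezoidal AUC_0→3.5 (oral solution):
  [0→2]: (0.0+122.1)/2 × 2 = 122.1
  [2→2.5]: (122.1+114.5)/2 × 0.5 = 59.15
  [2.5→3.5]: (114.5+92.7)/2 × 1 = 103.6
  Sum = 284.85 µg/L·hr
oral solution tail: 92.7/0.302 = 306.954; AUC_ev,0→∞ = 284.85 + 306.954 = 591.804 µg/L·hr
F = (AUC_ev/D_ev)/(AUC_iv/D_iv) = (591.804/250)/(4613.929/100) = 2.367216/46.13929 = 0.0513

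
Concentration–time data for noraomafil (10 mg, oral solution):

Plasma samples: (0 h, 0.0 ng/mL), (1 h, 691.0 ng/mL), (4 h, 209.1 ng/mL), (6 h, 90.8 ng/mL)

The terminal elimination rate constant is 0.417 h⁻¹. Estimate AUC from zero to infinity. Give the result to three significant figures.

AUC = 2210 ng/mL·h

Trapezoidal AUC_0→6:
  [0→1]: (0.0+691.0)/2 × 1 = 345.5
  [1→4]: (691.0+209.1)/2 × 3 = 1350.15
  [4→6]: (209.1+90.8)/2 × 2 = 299.9
  Sum = 1995.55 ng/mL·h
Extrapolated tail: C_last / k_e = 90.8 / 0.417 = 217.746
AUC_0→∞ = 1995.55 + 217.746 = 2213.296 ng/mL·h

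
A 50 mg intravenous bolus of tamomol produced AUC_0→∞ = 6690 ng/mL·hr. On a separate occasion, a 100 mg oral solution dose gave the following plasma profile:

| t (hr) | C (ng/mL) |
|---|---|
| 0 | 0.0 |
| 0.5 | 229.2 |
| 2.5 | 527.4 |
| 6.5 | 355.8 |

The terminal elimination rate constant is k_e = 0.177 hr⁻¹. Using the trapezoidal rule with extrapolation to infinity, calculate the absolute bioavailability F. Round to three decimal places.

Trapezoidal AUC_0→6.5 (oral solution):
  [0→0.5]: (0.0+229.2)/2 × 0.5 = 57.3
  [0.5→2.5]: (229.2+527.4)/2 × 2 = 756.6
  [2.5→6.5]: (527.4+355.8)/2 × 4 = 1766.4
  Sum = 2580.3 ng/mL·hr
Tail: C_last/k_e = 355.8/0.177 = 2010.169
AUC_0→∞ (oral solution) = 2580.3 + 2010.169 = 4590.469 ng/mL·hr
F = (AUC_ev/D_ev)/(AUC_iv/D_iv) = (4590.469/100)/(6690/50) = 45.90469/133.8 = 0.3431

F = 0.343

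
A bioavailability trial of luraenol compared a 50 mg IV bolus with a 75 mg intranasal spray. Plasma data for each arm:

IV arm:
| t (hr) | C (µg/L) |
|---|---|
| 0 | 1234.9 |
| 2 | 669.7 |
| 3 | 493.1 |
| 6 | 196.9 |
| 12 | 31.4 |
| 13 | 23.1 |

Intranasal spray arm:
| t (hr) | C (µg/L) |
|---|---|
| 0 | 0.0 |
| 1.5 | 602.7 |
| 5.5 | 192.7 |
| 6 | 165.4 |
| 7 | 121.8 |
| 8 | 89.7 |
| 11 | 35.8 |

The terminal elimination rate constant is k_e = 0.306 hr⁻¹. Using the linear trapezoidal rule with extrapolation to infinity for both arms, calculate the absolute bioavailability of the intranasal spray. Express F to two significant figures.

Trapezoidal AUC_0→13 (IV):
  [0→2]: (1234.9+669.7)/2 × 2 = 1904.6
  [2→3]: (669.7+493.1)/2 × 1 = 581.4
  [3→6]: (493.1+196.9)/2 × 3 = 1035.0
  [6→12]: (196.9+31.4)/2 × 6 = 684.9
  [12→13]: (31.4+23.1)/2 × 1 = 27.25
  Sum = 4233.15 µg/L·hr
IV tail: 23.1/0.306 = 75.490; AUC_iv,0→∞ = 4233.15 + 75.490 = 4308.64 µg/L·hr
Trapezoidal AUC_0→11 (intranasal spray):
  [0→1.5]: (0.0+602.7)/2 × 1.5 = 452.025
  [1.5→5.5]: (602.7+192.7)/2 × 4 = 1590.8
  [5.5→6]: (192.7+165.4)/2 × 0.5 = 89.525
  [6→7]: (165.4+121.8)/2 × 1 = 143.6
  [7→8]: (121.8+89.7)/2 × 1 = 105.75
  [8→11]: (89.7+35.8)/2 × 3 = 188.25
  Sum = 2569.95 µg/L·hr
intranasal spray tail: 35.8/0.306 = 116.993; AUC_ev,0→∞ = 2569.95 + 116.993 = 2686.943 µg/L·hr
F = (AUC_ev/D_ev)/(AUC_iv/D_iv) = (2686.943/75)/(4308.64/50) = 35.8259/86.1728 = 0.4157

F = 0.42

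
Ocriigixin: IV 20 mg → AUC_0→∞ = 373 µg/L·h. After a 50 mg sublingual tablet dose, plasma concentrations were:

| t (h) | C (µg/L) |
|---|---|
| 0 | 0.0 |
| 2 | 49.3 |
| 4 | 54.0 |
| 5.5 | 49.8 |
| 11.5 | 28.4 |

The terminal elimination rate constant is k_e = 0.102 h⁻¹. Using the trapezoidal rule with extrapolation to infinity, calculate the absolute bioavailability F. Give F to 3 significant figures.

Trapezoidal AUC_0→11.5 (sublingual tablet):
  [0→2]: (0.0+49.3)/2 × 2 = 49.3
  [2→4]: (49.3+54.0)/2 × 2 = 103.3
  [4→5.5]: (54.0+49.8)/2 × 1.5 = 77.85
  [5.5→11.5]: (49.8+28.4)/2 × 6 = 234.6
  Sum = 465.05 µg/L·h
Tail: C_last/k_e = 28.4/0.102 = 278.431
AUC_0→∞ (sublingual tablet) = 465.05 + 278.431 = 743.481 µg/L·h
F = (AUC_ev/D_ev)/(AUC_iv/D_iv) = (743.481/50)/(373/20) = 14.86962/18.65 = 0.7973

F = 0.797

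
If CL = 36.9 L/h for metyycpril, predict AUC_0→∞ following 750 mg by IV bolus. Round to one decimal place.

AUC = 20.3 mg/L·h

AUC_0→∞ = Dose_iv / CL
        = 750 / 36.9 = 20.3252 mg/L·h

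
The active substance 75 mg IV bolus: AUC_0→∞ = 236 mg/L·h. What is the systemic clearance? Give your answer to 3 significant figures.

CL = Dose_iv / AUC_0→∞
   = 75 / 236 = 0.317797 L/h

CL = 0.318 L/h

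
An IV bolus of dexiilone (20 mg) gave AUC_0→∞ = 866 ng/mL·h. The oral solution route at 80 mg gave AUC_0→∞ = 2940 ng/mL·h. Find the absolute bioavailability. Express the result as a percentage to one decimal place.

F = (AUC_ev / D_ev) / (AUC_iv / D_iv)
  = (2940/80) / (866/20)
  = 36.75 / 43.3 = 0.8487
  = 84.87%

F = 84.9%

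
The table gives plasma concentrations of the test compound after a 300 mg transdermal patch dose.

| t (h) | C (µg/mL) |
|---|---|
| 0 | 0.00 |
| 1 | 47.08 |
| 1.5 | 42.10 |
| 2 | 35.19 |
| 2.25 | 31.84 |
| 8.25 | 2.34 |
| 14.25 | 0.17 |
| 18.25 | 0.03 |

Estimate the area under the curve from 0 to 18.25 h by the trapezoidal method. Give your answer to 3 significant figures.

AUC = 184 µg/mL·h

Trapezoidal AUC_0→18.25:
  [0→1]: (0.00+47.08)/2 × 1 = 23.54
  [1→1.5]: (47.08+42.10)/2 × 0.5 = 22.295
  [1.5→2]: (42.10+35.19)/2 × 0.5 = 19.3225
  [2→2.25]: (35.19+31.84)/2 × 0.25 = 8.37875
  [2.25→8.25]: (31.84+2.34)/2 × 6 = 102.54
  [8.25→14.25]: (2.34+0.17)/2 × 6 = 7.53
  [14.25→18.25]: (0.17+0.03)/2 × 4 = 0.4
  Sum = 184.00625 µg/mL·h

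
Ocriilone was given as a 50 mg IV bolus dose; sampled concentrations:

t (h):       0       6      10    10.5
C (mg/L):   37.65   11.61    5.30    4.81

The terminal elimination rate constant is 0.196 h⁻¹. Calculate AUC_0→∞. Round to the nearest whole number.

AUC = 209 mg/L·h

Trapezoidal AUC_0→10.5:
  [0→6]: (37.65+11.61)/2 × 6 = 147.78
  [6→10]: (11.61+5.30)/2 × 4 = 33.82
  [10→10.5]: (5.30+4.81)/2 × 0.5 = 2.5275
  Sum = 184.1275 mg/L·h
Extrapolated tail: C_last / k_e = 4.81 / 0.196 = 24.541
AUC_0→∞ = 184.1275 + 24.541 = 208.6685 mg/L·h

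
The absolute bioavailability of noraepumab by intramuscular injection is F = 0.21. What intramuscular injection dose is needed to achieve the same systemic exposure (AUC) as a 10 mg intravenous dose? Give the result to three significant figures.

For equal systemic exposure: F × D_ev = D_iv
D_ev = D_iv / F = 10 / 0.21 = 47.619 mg

D_intramuscular = 47.6 mg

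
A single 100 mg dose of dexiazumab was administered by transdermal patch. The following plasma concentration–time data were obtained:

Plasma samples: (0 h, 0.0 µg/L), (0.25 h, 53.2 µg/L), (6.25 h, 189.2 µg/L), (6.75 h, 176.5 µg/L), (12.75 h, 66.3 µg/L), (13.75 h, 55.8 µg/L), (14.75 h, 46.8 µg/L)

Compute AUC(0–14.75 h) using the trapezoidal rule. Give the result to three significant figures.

Trapezoidal AUC_0→14.75:
  [0→0.25]: (0.0+53.2)/2 × 0.25 = 6.65
  [0.25→6.25]: (53.2+189.2)/2 × 6 = 727.2
  [6.25→6.75]: (189.2+176.5)/2 × 0.5 = 91.425
  [6.75→12.75]: (176.5+66.3)/2 × 6 = 728.4
  [12.75→13.75]: (66.3+55.8)/2 × 1 = 61.05
  [13.75→14.75]: (55.8+46.8)/2 × 1 = 51.3
  Sum = 1666.025 µg/L·h

AUC = 1670 µg/L·h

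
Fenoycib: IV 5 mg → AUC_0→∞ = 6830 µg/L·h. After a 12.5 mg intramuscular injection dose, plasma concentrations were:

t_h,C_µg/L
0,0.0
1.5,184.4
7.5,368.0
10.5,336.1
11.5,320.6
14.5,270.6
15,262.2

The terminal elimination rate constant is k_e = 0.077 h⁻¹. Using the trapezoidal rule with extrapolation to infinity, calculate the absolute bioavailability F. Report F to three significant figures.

Trapezoidal AUC_0→15 (intramuscular injection):
  [0→1.5]: (0.0+184.4)/2 × 1.5 = 138.3
  [1.5→7.5]: (184.4+368.0)/2 × 6 = 1657.2
  [7.5→10.5]: (368.0+336.1)/2 × 3 = 1056.15
  [10.5→11.5]: (336.1+320.6)/2 × 1 = 328.35
  [11.5→14.5]: (320.6+270.6)/2 × 3 = 886.8
  [14.5→15]: (270.6+262.2)/2 × 0.5 = 133.2
  Sum = 4200.0 µg/L·h
Tail: C_last/k_e = 262.2/0.077 = 3405.195
AUC_0→∞ (intramuscular injection) = 4200.0 + 3405.195 = 7605.195 µg/L·h
F = (AUC_ev/D_ev)/(AUC_iv/D_iv) = (7605.195/12.5)/(6830/5) = 608.4156/1366 = 0.4454

F = 0.445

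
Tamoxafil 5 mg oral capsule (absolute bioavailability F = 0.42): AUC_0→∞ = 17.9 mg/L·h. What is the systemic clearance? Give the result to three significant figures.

CL = 0.117 L/h

CL = F × Dose / AUC_0→∞
   = 0.42 × 5 / 17.9 = 0.117318 L/h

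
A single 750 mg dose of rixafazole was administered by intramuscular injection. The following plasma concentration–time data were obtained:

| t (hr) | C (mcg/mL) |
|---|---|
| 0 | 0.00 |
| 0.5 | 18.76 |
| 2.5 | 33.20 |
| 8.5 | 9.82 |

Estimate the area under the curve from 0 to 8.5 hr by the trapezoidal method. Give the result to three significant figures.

Trapezoidal AUC_0→8.5:
  [0→0.5]: (0.00+18.76)/2 × 0.5 = 4.69
  [0.5→2.5]: (18.76+33.20)/2 × 2 = 51.96
  [2.5→8.5]: (33.20+9.82)/2 × 6 = 129.06
  Sum = 185.71 mcg/mL·hr

AUC = 186 mcg/mL·hr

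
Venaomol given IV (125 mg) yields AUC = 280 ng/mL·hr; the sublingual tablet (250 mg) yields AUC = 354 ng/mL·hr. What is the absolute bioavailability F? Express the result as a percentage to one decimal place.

F = (AUC_ev / D_ev) / (AUC_iv / D_iv)
  = (354/250) / (280/125)
  = 1.416 / 2.24 = 0.6321
  = 63.21%

F = 63.2%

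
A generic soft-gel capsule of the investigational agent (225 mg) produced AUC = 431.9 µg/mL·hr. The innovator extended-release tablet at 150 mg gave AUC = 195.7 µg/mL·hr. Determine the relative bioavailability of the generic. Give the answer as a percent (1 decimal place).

F_rel = (AUC_test/D_test) / (AUC_ref/D_ref)
      = (431.9/225) / (195.7/150)
      = 1.91956 / 1.30467 = 1.4713 = 147.13%

F_rel = 147.1%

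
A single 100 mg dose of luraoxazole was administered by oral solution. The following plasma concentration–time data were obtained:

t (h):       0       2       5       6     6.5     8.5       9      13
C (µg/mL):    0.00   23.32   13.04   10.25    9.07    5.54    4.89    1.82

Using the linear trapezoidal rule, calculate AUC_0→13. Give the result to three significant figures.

AUC = 125 µg/mL·h

Trapezoidal AUC_0→13:
  [0→2]: (0.00+23.32)/2 × 2 = 23.32
  [2→5]: (23.32+13.04)/2 × 3 = 54.54
  [5→6]: (13.04+10.25)/2 × 1 = 11.645
  [6→6.5]: (10.25+9.07)/2 × 0.5 = 4.83
  [6.5→8.5]: (9.07+5.54)/2 × 2 = 14.61
  [8.5→9]: (5.54+4.89)/2 × 0.5 = 2.6075
  [9→13]: (4.89+1.82)/2 × 4 = 13.42
  Sum = 124.9725 µg/mL·h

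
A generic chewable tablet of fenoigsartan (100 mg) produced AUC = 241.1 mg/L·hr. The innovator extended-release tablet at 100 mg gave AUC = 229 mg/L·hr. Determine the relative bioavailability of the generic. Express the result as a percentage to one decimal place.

F_rel = (AUC_test/D_test) / (AUC_ref/D_ref)
      = (241.1/100) / (229/100)
      = 2.411 / 2.29 = 1.0528 = 105.28%

F_rel = 105.3%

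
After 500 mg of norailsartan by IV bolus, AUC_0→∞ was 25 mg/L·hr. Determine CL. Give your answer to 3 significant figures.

CL = Dose_iv / AUC_0→∞
   = 500 / 25 = 20 L/hr

CL = 20.0 L/hr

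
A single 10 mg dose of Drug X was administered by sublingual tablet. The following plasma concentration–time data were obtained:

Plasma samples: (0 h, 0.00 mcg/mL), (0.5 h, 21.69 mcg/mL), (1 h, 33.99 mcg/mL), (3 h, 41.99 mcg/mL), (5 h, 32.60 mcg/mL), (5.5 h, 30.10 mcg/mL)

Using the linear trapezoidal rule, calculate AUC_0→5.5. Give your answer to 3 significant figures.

Trapezoidal AUC_0→5.5:
  [0→0.5]: (0.00+21.69)/2 × 0.5 = 5.4225
  [0.5→1]: (21.69+33.99)/2 × 0.5 = 13.92
  [1→3]: (33.99+41.99)/2 × 2 = 75.98
  [3→5]: (41.99+32.60)/2 × 2 = 74.59
  [5→5.5]: (32.60+30.10)/2 × 0.5 = 15.675
  Sum = 185.5875 mcg/mL·h

AUC = 186 mcg/mL·h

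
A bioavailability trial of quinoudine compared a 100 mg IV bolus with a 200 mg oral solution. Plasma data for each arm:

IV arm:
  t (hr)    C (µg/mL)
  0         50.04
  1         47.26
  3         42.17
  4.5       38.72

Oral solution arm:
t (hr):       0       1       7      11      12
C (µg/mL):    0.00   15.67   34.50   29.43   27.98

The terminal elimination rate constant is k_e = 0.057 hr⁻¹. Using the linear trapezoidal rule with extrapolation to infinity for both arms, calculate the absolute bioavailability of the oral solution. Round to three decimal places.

Trapezoidal AUC_0→4.5 (IV):
  [0→1]: (50.04+47.26)/2 × 1 = 48.65
  [1→3]: (47.26+42.17)/2 × 2 = 89.43
  [3→4.5]: (42.17+38.72)/2 × 1.5 = 60.6675
  Sum = 198.7475 µg/mL·hr
IV tail: 38.72/0.057 = 679.298; AUC_iv,0→∞ = 198.7475 + 679.298 = 878.0455 µg/mL·hr
Trapezoidal AUC_0→12 (oral solution):
  [0→1]: (0.00+15.67)/2 × 1 = 7.835
  [1→7]: (15.67+34.50)/2 × 6 = 150.51
  [7→11]: (34.50+29.43)/2 × 4 = 127.86
  [11→12]: (29.43+27.98)/2 × 1 = 28.705
  Sum = 314.91 µg/mL·hr
oral solution tail: 27.98/0.057 = 490.877; AUC_ev,0→∞ = 314.91 + 490.877 = 805.787 µg/mL·hr
F = (AUC_ev/D_ev)/(AUC_iv/D_iv) = (805.787/200)/(878.0455/100) = 4.028935/8.780455 = 0.4589

F = 0.459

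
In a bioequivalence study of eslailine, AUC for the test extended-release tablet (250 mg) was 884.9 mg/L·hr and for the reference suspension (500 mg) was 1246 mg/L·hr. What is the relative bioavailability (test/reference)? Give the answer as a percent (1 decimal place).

F_rel = (AUC_test/D_test) / (AUC_ref/D_ref)
      = (884.9/250) / (1246/500)
      = 3.5396 / 2.492 = 1.4204 = 142.04%

F_rel = 142.0%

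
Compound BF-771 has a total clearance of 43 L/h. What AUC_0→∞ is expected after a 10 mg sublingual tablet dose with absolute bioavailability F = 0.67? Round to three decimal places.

AUC = 0.156 mg/L·h

AUC_0→∞ = F × Dose / CL
        = 0.67 × 10 / 43 = 0.155814 mg/L·h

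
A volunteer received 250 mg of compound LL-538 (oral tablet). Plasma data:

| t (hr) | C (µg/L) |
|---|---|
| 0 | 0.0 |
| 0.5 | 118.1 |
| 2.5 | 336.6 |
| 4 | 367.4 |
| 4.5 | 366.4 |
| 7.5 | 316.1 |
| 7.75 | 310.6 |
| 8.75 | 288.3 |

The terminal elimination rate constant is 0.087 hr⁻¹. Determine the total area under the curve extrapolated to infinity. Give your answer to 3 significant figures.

AUC = 5910 µg/L·hr

Trapezoidal AUC_0→8.75:
  [0→0.5]: (0.0+118.1)/2 × 0.5 = 29.525
  [0.5→2.5]: (118.1+336.6)/2 × 2 = 454.7
  [2.5→4]: (336.6+367.4)/2 × 1.5 = 528.0
  [4→4.5]: (367.4+366.4)/2 × 0.5 = 183.45
  [4.5→7.5]: (366.4+316.1)/2 × 3 = 1023.75
  [7.5→7.75]: (316.1+310.6)/2 × 0.25 = 78.3375
  [7.75→8.75]: (310.6+288.3)/2 × 1 = 299.45
  Sum = 2597.2125 µg/L·hr
Extrapolated tail: C_last / k_e = 288.3 / 0.087 = 3313.793
AUC_0→∞ = 2597.2125 + 3313.793 = 5911.0055 µg/L·hr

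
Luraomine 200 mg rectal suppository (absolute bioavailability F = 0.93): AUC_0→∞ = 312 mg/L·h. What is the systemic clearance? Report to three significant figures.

CL = 0.596 L/h

CL = F × Dose / AUC_0→∞
   = 0.93 × 200 / 312 = 0.596154 L/h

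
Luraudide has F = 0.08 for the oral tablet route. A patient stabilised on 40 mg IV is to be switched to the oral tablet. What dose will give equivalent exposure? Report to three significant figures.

D_oral = 500 mg

For equal systemic exposure: F × D_ev = D_iv
D_ev = D_iv / F = 40 / 0.08 = 500 mg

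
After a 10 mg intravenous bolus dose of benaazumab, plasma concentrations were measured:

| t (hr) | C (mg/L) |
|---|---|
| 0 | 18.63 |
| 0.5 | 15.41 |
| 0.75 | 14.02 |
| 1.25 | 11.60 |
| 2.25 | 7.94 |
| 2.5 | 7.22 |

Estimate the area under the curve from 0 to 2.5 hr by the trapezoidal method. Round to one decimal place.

AUC = 30.3 mg/L·hr

Trapezoidal AUC_0→2.5:
  [0→0.5]: (18.63+15.41)/2 × 0.5 = 8.51
  [0.5→0.75]: (15.41+14.02)/2 × 0.25 = 3.67875
  [0.75→1.25]: (14.02+11.60)/2 × 0.5 = 6.405
  [1.25→2.25]: (11.60+7.94)/2 × 1 = 9.77
  [2.25→2.5]: (7.94+7.22)/2 × 0.25 = 1.895
  Sum = 30.25875 mg/L·hr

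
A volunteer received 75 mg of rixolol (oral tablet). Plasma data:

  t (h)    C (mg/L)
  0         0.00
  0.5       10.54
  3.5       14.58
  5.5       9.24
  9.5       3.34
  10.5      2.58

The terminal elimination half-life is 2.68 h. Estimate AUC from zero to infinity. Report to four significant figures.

Trapezoidal AUC_0→10.5:
  [0→0.5]: (0.00+10.54)/2 × 0.5 = 2.635
  [0.5→3.5]: (10.54+14.58)/2 × 3 = 37.68
  [3.5→5.5]: (14.58+9.24)/2 × 2 = 23.82
  [5.5→9.5]: (9.24+3.34)/2 × 4 = 25.16
  [9.5→10.5]: (3.34+2.58)/2 × 1 = 2.96
  Sum = 92.255 mg/L·h
k_e = ln2 / t½ = 0.693147 / 2.68 = 0.2586 h^-1
Extrapolated tail: C_last / k_e = 2.58 / 0.2586 = 9.977
AUC_0→∞ = 92.255 + 9.977 = 102.232 mg/L·h

AUC = 102.2 mg/L·h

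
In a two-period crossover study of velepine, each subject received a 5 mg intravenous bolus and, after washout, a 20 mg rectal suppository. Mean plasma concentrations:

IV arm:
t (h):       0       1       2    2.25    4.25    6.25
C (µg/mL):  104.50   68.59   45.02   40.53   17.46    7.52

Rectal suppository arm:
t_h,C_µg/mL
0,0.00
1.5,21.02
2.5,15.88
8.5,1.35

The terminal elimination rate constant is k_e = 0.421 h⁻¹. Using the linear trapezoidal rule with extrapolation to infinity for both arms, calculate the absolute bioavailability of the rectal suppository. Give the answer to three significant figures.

Trapezoidal AUC_0→6.25 (IV):
  [0→1]: (104.50+68.59)/2 × 1 = 86.545
  [1→2]: (68.59+45.02)/2 × 1 = 56.805
  [2→2.25]: (45.02+40.53)/2 × 0.25 = 10.69375
  [2.25→4.25]: (40.53+17.46)/2 × 2 = 57.99
  [4.25→6.25]: (17.46+7.52)/2 × 2 = 24.98
  Sum = 237.01375 µg/mL·h
IV tail: 7.52/0.421 = 17.862; AUC_iv,0→∞ = 237.01375 + 17.862 = 254.87575 µg/mL·h
Trapezoidal AUC_0→8.5 (rectal suppository):
  [0→1.5]: (0.00+21.02)/2 × 1.5 = 15.765
  [1.5→2.5]: (21.02+15.88)/2 × 1 = 18.45
  [2.5→8.5]: (15.88+1.35)/2 × 6 = 51.69
  Sum = 85.905 µg/mL·h
rectal suppository tail: 1.35/0.421 = 3.207; AUC_ev,0→∞ = 85.905 + 3.207 = 89.112 µg/mL·h
F = (AUC_ev/D_ev)/(AUC_iv/D_iv) = (89.112/20)/(254.87575/5) = 4.4556/50.97515 = 0.0874

F = 0.0874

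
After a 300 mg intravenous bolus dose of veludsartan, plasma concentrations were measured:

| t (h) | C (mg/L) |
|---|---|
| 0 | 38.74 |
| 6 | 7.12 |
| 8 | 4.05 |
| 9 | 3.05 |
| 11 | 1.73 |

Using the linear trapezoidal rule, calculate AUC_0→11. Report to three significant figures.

Trapezoidal AUC_0→11:
  [0→6]: (38.74+7.12)/2 × 6 = 137.58
  [6→8]: (7.12+4.05)/2 × 2 = 11.17
  [8→9]: (4.05+3.05)/2 × 1 = 3.55
  [9→11]: (3.05+1.73)/2 × 2 = 4.78
  Sum = 157.08 mg/L·h

AUC = 157 mg/L·h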